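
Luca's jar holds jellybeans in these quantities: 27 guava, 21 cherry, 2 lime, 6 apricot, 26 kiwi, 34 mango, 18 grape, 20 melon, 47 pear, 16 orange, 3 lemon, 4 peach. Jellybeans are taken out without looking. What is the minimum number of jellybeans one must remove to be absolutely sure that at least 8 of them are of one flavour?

72

Put each drawn jellybean into a box by flavour. The largest draw with every box below 8 takes min(count, 7) from each flavour; flavours with fewer than 7 contribute all they have.
Σ min(cᵢ, 7) = 7 + 7 + 2 + 6 + 7 + 7 + 7 + 7 + 7 + 7 + 3 + 4 = 71.
Draw number 71 + 1 = 72 must push one box to 8.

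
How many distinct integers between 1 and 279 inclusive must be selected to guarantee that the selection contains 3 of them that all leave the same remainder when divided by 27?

The 27 residue classes mod 27 are the pigeonholes.
With 54 integers one could put 2 in each residue class and have no class reach 3.
The 55th integer pushes some class to 3, so 27·2 + 1 = 55.

55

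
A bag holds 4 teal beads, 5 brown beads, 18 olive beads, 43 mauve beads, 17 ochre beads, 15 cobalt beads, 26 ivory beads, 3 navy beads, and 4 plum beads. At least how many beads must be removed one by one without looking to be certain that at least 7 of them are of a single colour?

Pigeonhole: put each drawn bead into a box by colour. The largest draw with every box below 7 takes min(count, 6) from each colour; colours with fewer than 6 contribute all they have.
Σ min(cᵢ, 6) = 4 + 5 + 6 + 6 + 6 + 6 + 6 + 3 + 4 = 46.
Draw number 46 + 1 = 47 must push one box to 7.

47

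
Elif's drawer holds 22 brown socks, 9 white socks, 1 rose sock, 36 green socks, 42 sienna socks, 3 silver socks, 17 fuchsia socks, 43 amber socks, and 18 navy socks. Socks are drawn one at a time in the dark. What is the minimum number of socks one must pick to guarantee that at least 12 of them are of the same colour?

80

By the pigeonhole principle, put each drawn sock into a box by colour. The largest draw with every box below 12 takes min(count, 11) from each colour; colours with fewer than 11 contribute all they have.
Σ min(cᵢ, 11) = 11 + 9 + 1 + 11 + 11 + 3 + 11 + 11 + 11 = 79.
Draw number 79 + 1 = 80 must push one box to 12.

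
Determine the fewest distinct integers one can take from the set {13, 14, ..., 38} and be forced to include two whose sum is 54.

Group the elements by complementary pair {x, 54−x}: {16,38}, {17,37}, {18,36}, …, giving 11 two-element pairs, the single value 27 (it cannot pair with itself since the integers are distinct), and 3 integers whose partner 54−x falls outside [13,38].
Pigeonhole: treating each of those 15 groups as a pigeonhole, one can pick one integer per group — 15 integers — with no two summing to 54.
The 16th integer lands in an occupied pair, forcing a sum of 54.

16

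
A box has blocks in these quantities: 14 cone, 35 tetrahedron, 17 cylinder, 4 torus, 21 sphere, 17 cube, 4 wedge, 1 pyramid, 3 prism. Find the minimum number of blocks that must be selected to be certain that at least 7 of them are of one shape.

43

By the pigeonhole principle, the 9 shapes are the holes; the blocks drawn are the pigeons.
To avoid 7 of any one shape, the worst case takes at most 6 of each shape, or every block of a shape that has fewer than 6.
That gives 6 + 6 + 6 + 4 + 6 + 6 + 4 + 1 + 3 = 42 blocks with no shape reaching 7.
The next block forces some shape to 7, so 42 + 1 = 43.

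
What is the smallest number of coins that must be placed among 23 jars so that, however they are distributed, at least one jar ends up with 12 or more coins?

With 253 coins one could put exactly 11 in each of the 23 jars, and no jar would reach 12.
By the pigeonhole principle, one more coin must land in a jar that already has 11, giving it 12.
So 23 × 11 + 1 = 254 coins are required.

254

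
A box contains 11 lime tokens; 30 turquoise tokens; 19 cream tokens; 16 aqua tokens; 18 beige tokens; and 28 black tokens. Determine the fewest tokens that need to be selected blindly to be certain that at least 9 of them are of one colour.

By pigeonhole, the 6 colours are the holes; the tokens drawn are the pigeons.
To avoid 9 of any one colour, the worst case takes at most 8 of each colour.
That gives 8 + 8 + 8 + 8 + 8 + 8 = 48 tokens with no colour reaching 9.
The next token forces some colour to 9, so 48 + 1 = 49.

49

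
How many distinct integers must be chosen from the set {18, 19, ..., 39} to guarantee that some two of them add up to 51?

A set avoiding the sum 51 can contain at most one of each pair {x, 51−x}, plus the 6 elements whose complement lies outside the range.
The integers 26, …, 39 (14 of them) are such a set: any two sum to at least 26+27 = 53 > 51.
By pigeonhole, any 15th integer completes one of the 8 pairs, so 15 choices force a sum of 51.

15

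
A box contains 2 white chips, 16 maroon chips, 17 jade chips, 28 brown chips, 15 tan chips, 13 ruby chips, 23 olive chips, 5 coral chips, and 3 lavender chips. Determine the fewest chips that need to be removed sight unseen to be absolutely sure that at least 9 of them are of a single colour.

59

Put each drawn chip into a box by colour. The largest draw with every box below 9 takes min(count, 8) from each colour; colours with fewer than 8 contribute all they have.
Σ min(cᵢ, 8) = 2 + 8 + 8 + 8 + 8 + 8 + 8 + 5 + 3 = 58.
Draw number 58 + 1 = 59 must push one box to 9.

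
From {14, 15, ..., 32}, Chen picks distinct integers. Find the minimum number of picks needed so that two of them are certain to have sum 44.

A set avoiding the sum 44 can contain at most one of each pair {x, 44−x}, plus the 3 elements whose complement lies outside the range or equal to its own complement.
The integers 22, …, 32 (11 of them) are such a set: any two sum to at least 22+23 = 45 > 44.
Pigeonhole: any 12th integer completes one of the 8 pairs, so 12 choices force a sum of 44.

12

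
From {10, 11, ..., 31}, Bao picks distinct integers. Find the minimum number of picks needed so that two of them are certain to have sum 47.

15

A set avoiding the sum 47 can contain at most one of each pair {x, 47−x}, plus the 6 elements whose complement lies outside the range.
The integers 10, …, 23 (14 of them) are such a set: any two sum to at least 10+11 = 21 and at most 22+23 = 45 < 47.
By pigeonhole, any 15th integer completes one of the 8 pairs, so 15 choices force a sum of 47.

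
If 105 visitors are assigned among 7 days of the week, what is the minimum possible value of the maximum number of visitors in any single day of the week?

15

Pigeonhole: the 7 days of the week are the holes and the 105 visitors are the pigeons.
If every day of the week held at most 14 visitors, the total would be at most 7 × 14 = 98, which is less than 105.
So some day of the week holds at least ⌈105/7⌉ = 15 visitors.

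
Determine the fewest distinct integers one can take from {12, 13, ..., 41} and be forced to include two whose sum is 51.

Group the elements by complementary pair {x, 51−x}: {12,39}, {13,38}, {14,37}, …, giving 14 two-element pairs and 2 integers whose partner 51−x falls outside [12,41].
Treating each of those 16 groups as a pigeonhole, one can pick one integer per group — 16 integers — with no two summing to 51.
The 17th integer lands in an occupied pair, forcing a sum of 51.

17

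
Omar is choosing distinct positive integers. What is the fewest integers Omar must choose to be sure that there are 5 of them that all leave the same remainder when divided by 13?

The 13 residue classes mod 13 are the pigeonholes.
With 52 integers one could put 4 in each residue class and have no class reach 5.
The 53rd integer pushes some class to 5, so 13·4 + 1 = 53.

53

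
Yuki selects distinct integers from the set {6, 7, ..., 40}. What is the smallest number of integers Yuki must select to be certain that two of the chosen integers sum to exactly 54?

23

Two chosen integers sum to 54 exactly when both halves of some pair {x, 54−x} with 14 ≤ x ≤ 54−x ≤ 40 are chosen — 13 such pairs.
The remaining 9 elements (those with no distinct partner in range) can never complete a 54-sum, so the worst case takes all of them and one from each pair: 9 + 13 = 22.
By pigeonhole, the 23rd integer has to be the second member of some pair, so 22 + 1 = 23.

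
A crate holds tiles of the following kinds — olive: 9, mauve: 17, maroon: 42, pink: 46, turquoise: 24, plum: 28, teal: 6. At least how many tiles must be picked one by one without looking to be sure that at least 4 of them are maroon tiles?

134

In the worst case for collecting maroon tiles, every non-maroon tile comes out first.
There are 9 + 17 + 46 + 24 + 28 + 6 = 130 non-maroon tiles altogether.
After those, each further tile must be maroon, so 130 + 4 = 134 draws guarantee 4 maroon tiles.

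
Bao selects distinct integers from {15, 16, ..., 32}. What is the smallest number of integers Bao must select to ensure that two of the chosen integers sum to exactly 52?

13

Group the elements by complementary pair {x, 52−x}: {20,32}, {21,31}, {22,30}, …, giving 6 two-element pairs, the single value 26 (it cannot pair with itself since the integers are distinct), and 5 integers whose partner 52−x falls outside [15,32].
Pigeonhole: treating each of those 12 groups as a pigeonhole, one can pick one integer per group — 12 integers — with no two summing to 52.
The 13th integer lands in an occupied pair, forcing a sum of 52.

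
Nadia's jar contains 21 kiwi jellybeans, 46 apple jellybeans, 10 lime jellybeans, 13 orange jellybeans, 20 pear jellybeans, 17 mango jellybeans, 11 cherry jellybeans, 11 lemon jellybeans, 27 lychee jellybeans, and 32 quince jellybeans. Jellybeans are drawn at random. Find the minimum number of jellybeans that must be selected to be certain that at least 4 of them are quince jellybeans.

In the worst case for collecting quince jellybeans, every non-quince jellybean comes out first.
There are 21 + 46 + 10 + 13 + 20 + 17 + 11 + 11 + 27 = 176 non-quince jellybeans altogether.
After those, each further jellybean must be quince, so 176 + 4 = 180 draws guarantee 4 quince jellybeans.

180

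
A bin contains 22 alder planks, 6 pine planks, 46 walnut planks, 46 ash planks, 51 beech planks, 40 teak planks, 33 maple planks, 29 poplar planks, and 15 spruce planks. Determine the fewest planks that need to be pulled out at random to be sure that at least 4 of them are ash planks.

246

In the worst case for collecting ash planks, every non-ash plank comes out first.
There are 22 + 6 + 46 + 51 + 40 + 33 + 29 + 15 = 242 non-ash planks altogether.
After those, each further plank must be ash, so 242 + 4 = 246 draws guarantee 4 ash planks.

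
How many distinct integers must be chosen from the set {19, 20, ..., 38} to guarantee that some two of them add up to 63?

Group the elements by complementary pair {x, 63−x}: {25,38}, {26,37}, {27,36}, …, giving 7 two-element pairs and 6 integers whose partner 63−x falls outside [19,38].
Treating each of those 13 groups as a pigeonhole, one can pick one integer per group — 13 integers — with no two summing to 63.
The 14th integer lands in an occupied pair, forcing a sum of 63.

14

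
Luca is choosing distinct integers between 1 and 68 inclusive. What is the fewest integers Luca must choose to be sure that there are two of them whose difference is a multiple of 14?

Integers whose pairwise differences are multiples of 14 are exactly those sharing a remainder mod 14. The 14 residue classes mod 14 are the pigeonholes.
With 14 integers one could put 1 in each residue class and have no class reach 2.
The 15th integer pushes some class to 2, so 14·1 + 1 = 15.

15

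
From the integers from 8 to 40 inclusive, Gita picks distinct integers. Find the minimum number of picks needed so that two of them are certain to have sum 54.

Two chosen integers sum to 54 exactly when both halves of some pair {x, 54−x} with 14 ≤ x ≤ 54−x ≤ 40 are chosen — 13 such pairs.
The remaining 7 elements (those with no distinct partner in range) can never complete a 54-sum, so the worst case takes all of them and one from each pair: 7 + 13 = 20.
The 21st integer has to be the second member of some pair, so 20 + 1 = 21.

21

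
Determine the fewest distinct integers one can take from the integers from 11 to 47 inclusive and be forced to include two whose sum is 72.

27

Group the elements by complementary pair {x, 72−x}: {25,47}, {26,46}, {27,45}, …, giving 11 two-element pairs, the single value 36 (it cannot pair with itself since the integers are distinct), and 14 integers whose partner 72−x falls outside [11,47].
Treating each of those 26 groups as a pigeonhole, one can pick one integer per group — 26 integers — with no two summing to 72.
The 27th integer lands in an occupied pair, forcing a sum of 72.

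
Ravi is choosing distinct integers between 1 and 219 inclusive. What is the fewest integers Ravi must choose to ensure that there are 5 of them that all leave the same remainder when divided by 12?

49

The 12 residue classes mod 12 are the pigeonholes.
With 48 integers one could put 4 in each residue class and have no class reach 5.
The 49th integer pushes some class to 5, so 12·4 + 1 = 49.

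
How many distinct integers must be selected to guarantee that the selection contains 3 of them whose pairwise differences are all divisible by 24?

Integers whose pairwise differences are multiples of 24 are exactly those sharing a remainder mod 24. The 24 residue classes mod 24 are the pigeonholes.
With 48 integers one could put 2 in each residue class and have no class reach 3.
The 49th integer pushes some class to 3, so 24·2 + 1 = 49.

49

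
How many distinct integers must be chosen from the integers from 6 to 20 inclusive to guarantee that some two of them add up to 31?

11

A set avoiding the sum 31 can contain at most one of each pair {x, 31−x}, plus the 5 elements whose complement lies outside the range.
The integers 6, …, 15 (10 of them) are such a set: any two sum to at least 6+7 = 13 and at most 14+15 = 29 < 31.
By pigeonhole, any 11th integer completes one of the 5 pairs, so 11 choices force a sum of 31.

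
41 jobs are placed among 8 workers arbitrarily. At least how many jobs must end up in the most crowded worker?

6

The 8 workers are the holes and the 41 jobs are the pigeons.
If every worker held at most 5 jobs, the total would be at most 8 × 5 = 40, which is less than 41.
So some worker holds at least ⌈41/8⌉ = 6 jobs.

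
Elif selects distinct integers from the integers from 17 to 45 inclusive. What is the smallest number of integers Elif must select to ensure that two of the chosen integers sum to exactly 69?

Group the elements by complementary pair {x, 69−x}: {24,45}, {25,44}, {26,43}, …, giving 11 two-element pairs and 7 integers whose partner 69−x falls outside [17,45].
Pigeonhole: treating each of those 18 groups as a pigeonhole, one can pick one integer per group — 18 integers — with no two summing to 69.
The 19th integer lands in an occupied pair, forcing a sum of 69.

19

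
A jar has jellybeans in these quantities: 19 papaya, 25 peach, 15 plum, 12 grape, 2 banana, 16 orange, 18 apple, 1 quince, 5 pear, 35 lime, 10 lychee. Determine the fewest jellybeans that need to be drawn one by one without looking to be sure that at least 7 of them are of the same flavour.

57

Put each drawn jellybean into a box by flavour. The largest draw with every box below 7 takes min(count, 6) from each flavour; flavours with fewer than 6 contribute all they have.
Σ min(cᵢ, 6) = 6 + 6 + 6 + 6 + 2 + 6 + 6 + 1 + 5 + 6 + 6 = 56.
Draw number 56 + 1 = 57 must push one box to 7.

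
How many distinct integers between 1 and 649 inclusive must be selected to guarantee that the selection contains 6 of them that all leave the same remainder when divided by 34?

Pigeonhole: the 34 residue classes mod 34 are the pigeonholes.
With 170 integers one could put 5 in each residue class and have no class reach 6.
The 171st integer pushes some class to 6, so 34·5 + 1 = 171.

171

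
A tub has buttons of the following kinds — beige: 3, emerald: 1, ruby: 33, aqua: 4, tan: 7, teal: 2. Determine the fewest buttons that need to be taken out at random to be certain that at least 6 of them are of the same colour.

21

By the pigeonhole principle, the 6 colours are the holes; the buttons drawn are the pigeons.
To avoid 6 of any one colour, the worst case takes at most 5 of each colour, or every button of a colour that has fewer than 5.
That gives 3 + 1 + 5 + 4 + 5 + 2 = 20 buttons with no colour reaching 6.
The next button forces some colour to 6, so 20 + 1 = 21.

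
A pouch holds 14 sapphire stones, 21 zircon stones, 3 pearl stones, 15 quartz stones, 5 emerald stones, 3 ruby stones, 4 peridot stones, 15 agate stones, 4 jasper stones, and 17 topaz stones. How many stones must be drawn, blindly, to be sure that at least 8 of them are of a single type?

An adversary could hand out at most 7 stones per type (5 types run out sooner): 7 + 7 + 3 + 7 + 5 + 3 + 4 + 7 + 4 + 7 = 54 stones and still no type has 8.
Pigeonhole: one more stone lands in a type already at 7, so 55 draws are enough and 54 are not.

55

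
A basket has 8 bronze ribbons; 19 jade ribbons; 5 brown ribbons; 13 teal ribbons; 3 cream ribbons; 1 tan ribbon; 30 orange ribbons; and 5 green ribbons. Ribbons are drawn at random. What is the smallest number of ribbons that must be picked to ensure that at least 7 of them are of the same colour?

39

By pigeonhole, the 8 colours are the holes; the ribbons drawn are the pigeons.
To avoid 7 of any one colour, the worst case takes at most 6 of each colour, or every ribbon of a colour that has fewer than 6.
That gives 6 + 6 + 5 + 6 + 3 + 1 + 6 + 5 = 38 ribbons with no colour reaching 7.
The next ribbon forces some colour to 7, so 38 + 1 = 39.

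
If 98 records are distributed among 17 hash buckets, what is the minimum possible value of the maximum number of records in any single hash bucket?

By pigeonhole, the 17 hash buckets are the holes and the 98 records are the pigeons.
If every hash bucket held at most 5 records, the total would be at most 17 × 5 = 85, which is less than 98.
So some hash bucket holds at least ⌈98/17⌉ = 6 records.

6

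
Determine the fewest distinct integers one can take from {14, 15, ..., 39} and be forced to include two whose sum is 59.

Group the elements by complementary pair {x, 59−x}: {20,39}, {21,38}, {22,37}, …, giving 10 two-element pairs and 6 integers whose partner 59−x falls outside [14,39].
Pigeonhole: treating each of those 16 groups as a pigeonhole, one can pick one integer per group — 16 integers — with no two summing to 59.
The 17th integer lands in an occupied pair, forcing a sum of 59.

17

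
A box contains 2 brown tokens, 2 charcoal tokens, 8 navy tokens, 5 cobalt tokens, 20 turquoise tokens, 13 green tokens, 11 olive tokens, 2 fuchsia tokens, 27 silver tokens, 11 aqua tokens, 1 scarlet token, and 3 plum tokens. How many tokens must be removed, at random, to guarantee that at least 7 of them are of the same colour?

Put each drawn token into a box by colour. The largest draw with every box below 7 takes min(count, 6) from each colour; colours with fewer than 6 contribute all they have.
Σ min(cᵢ, 6) = 2 + 2 + 6 + 5 + 6 + 6 + 6 + 2 + 6 + 6 + 1 + 3 = 51.
Draw number 51 + 1 = 52 must push one box to 7.

52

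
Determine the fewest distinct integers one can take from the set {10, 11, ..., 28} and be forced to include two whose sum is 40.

Group the elements by complementary pair {x, 40−x}: {12,28}, {13,27}, {14,26}, …, giving 8 two-element pairs, the single value 20 (it cannot pair with itself since the integers are distinct), and 2 integers whose partner 40−x falls outside [10,28].
Treating each of those 11 groups as a pigeonhole, one can pick one integer per group — 11 integers — with no two summing to 40.
The 12th integer lands in an occupied pair, forcing a sum of 40.

12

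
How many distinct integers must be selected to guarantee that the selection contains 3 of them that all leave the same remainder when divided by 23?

47

The 23 residue classes mod 23 are the pigeonholes.
With 46 integers one could put 2 in each residue class and have no class reach 3.
The 47th integer pushes some class to 3, so 23·2 + 1 = 47.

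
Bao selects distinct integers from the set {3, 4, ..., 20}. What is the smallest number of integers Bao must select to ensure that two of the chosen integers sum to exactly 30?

14

Two chosen integers sum to 30 exactly when both halves of some pair {x, 30−x} with 10 ≤ x ≤ 30−x ≤ 20 are chosen — 5 such pairs.
The remaining 8 elements (those with no distinct partner in range) can never complete a 30-sum, so the worst case takes all of them and one from each pair: 8 + 5 = 13.
By pigeonhole, the 14th integer has to be the second member of some pair, so 13 + 1 = 14.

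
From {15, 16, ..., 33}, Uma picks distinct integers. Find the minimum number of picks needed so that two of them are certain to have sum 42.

A set avoiding the sum 42 can contain at most one of each pair {x, 42−x}, plus the 7 elements whose complement lies outside the range or equal to its own complement.
The integers 21, …, 33 (13 of them) are such a set: any two sum to at least 21+22 = 43 > 42.
By pigeonhole, any 14th integer completes one of the 6 pairs, so 14 choices force a sum of 42.

14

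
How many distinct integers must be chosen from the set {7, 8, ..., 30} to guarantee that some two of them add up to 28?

18

Two chosen integers sum to 28 exactly when both halves of some pair {x, 28−x} with 7 ≤ x ≤ 28−x ≤ 21 are chosen — 7 such pairs.
The remaining 10 elements (those with no distinct partner in range) can never complete a 28-sum, so the worst case takes all of them and one from each pair: 10 + 7 = 17.
By the pigeonhole principle, the 18th integer has to be the second member of some pair, so 17 + 1 = 18.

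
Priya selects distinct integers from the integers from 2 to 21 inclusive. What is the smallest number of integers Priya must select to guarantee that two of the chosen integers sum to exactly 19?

Two chosen integers sum to 19 exactly when both halves of some pair {x, 19−x} with 2 ≤ x ≤ 19−x ≤ 17 are chosen — 8 such pairs.
The remaining 4 elements (those with no distinct partner in range) can never complete a 19-sum, so the worst case takes all of them and one from each pair: 4 + 8 = 12.
The 13th integer has to be the second member of some pair, so 12 + 1 = 13.

13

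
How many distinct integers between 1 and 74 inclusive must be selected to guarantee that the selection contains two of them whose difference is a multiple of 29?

30

Integers whose pairwise differences are multiples of 29 are exactly those sharing a remainder mod 29. The 29 residue classes mod 29 are the pigeonholes.
With 29 integers one could put 1 in each residue class and have no class reach 2.
The 30th integer pushes some class to 2, so 29·1 + 1 = 30.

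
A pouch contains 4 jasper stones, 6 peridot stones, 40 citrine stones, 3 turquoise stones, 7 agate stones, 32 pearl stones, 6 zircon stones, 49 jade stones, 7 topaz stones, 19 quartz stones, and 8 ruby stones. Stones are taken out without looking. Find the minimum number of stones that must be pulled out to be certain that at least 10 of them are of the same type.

78

An adversary could hand out at most 9 stones per type (7 types run out sooner): 4 + 6 + 9 + 3 + 7 + 9 + 6 + 9 + 7 + 9 + 8 = 77 stones and still no type has 10.
One more stone lands in a type already at 9, so 78 draws are enough and 77 are not.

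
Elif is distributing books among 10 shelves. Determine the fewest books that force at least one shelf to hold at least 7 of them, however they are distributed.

61

With 60 books one could put exactly 6 in each of the 10 shelves, and no shelf would reach 7.
By the pigeonhole principle, one more book must land in a shelf that already has 6, giving it 7.
So 10 × 6 + 1 = 61 books are required.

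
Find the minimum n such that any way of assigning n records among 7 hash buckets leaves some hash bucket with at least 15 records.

99

With 98 records one could put exactly 14 in each of the 7 hash buckets, and no hash bucket would reach 15.
By pigeonhole, one more record must land in a hash bucket that already has 14, giving it 15.
So 7 × 14 + 1 = 99 records are required.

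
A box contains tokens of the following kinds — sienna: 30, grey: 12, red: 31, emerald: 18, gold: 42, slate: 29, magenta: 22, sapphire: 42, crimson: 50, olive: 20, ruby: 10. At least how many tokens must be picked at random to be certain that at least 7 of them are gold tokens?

In the worst case for collecting gold tokens, every non-gold token comes out first.
There are 30 + 12 + 31 + 18 + 29 + 22 + 42 + 50 + 20 + 10 = 264 non-gold tokens altogether.
After those, each further token must be gold, so 264 + 7 = 271 draws guarantee 7 gold tokens.

271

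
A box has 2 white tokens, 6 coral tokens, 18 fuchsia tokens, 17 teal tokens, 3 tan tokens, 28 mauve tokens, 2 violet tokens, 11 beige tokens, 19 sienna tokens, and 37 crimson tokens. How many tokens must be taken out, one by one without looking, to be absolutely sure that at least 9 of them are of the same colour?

62

Pigeonhole: put each drawn token into a box by colour. The largest draw with every box below 9 takes min(count, 8) from each colour; colours with fewer than 8 contribute all they have.
Σ min(cᵢ, 8) = 2 + 6 + 8 + 8 + 3 + 8 + 2 + 8 + 8 + 8 = 61.
Draw number 61 + 1 = 62 must push one box to 9.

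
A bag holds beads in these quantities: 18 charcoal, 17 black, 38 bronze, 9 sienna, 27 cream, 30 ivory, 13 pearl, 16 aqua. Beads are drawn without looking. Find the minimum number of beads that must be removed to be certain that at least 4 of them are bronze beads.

In the worst case for collecting bronze beads, every non-bronze bead comes out first.
There are 18 + 17 + 9 + 27 + 30 + 13 + 16 = 130 non-bronze beads altogether.
After those, each further bead must be bronze, so 130 + 4 = 134 draws guarantee 4 bronze beads.

134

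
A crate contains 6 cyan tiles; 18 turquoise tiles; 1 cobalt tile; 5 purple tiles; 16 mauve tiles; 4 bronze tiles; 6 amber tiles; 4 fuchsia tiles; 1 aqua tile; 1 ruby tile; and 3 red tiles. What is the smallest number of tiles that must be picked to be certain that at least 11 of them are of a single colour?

Put each drawn tile into a box by colour. The largest draw with every box below 11 takes min(count, 10) from each colour; colours with fewer than 10 contribute all they have.
Σ min(cᵢ, 10) = 6 + 10 + 1 + 5 + 10 + 4 + 6 + 4 + 1 + 1 + 3 = 51.
Draw number 51 + 1 = 52 must push one box to 11.

52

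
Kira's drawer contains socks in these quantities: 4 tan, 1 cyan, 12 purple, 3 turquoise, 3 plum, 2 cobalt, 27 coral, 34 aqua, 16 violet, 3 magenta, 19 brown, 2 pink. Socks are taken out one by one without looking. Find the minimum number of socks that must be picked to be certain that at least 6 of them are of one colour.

By pigeonhole, the 12 colours are the holes; the socks drawn are the pigeons.
To avoid 6 of any one colour, the worst case takes at most 5 of each colour, or every sock of a colour that has fewer than 5.
That gives 4 + 1 + 5 + 3 + 3 + 2 + 5 + 5 + 5 + 3 + 5 + 2 = 43 socks with no colour reaching 6.
The next sock forces some colour to 6, so 43 + 1 = 44.

44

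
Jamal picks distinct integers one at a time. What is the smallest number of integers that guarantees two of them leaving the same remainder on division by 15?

16

Pigeonhole: the 15 residue classes mod 15 are the pigeonholes.
With 15 integers one could put 1 in each residue class and have no class reach 2.
The 16th integer pushes some class to 2, so 15·1 + 1 = 16.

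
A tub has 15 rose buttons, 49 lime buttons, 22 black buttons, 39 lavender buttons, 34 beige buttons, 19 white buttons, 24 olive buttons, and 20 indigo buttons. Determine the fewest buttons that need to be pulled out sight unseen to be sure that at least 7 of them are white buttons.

210

In the worst case for collecting white buttons, every non-white button comes out first.
There are 15 + 49 + 22 + 39 + 34 + 24 + 20 = 203 non-white buttons altogether.
After those, each further button must be white, so 203 + 7 = 210 draws guarantee 7 white buttons.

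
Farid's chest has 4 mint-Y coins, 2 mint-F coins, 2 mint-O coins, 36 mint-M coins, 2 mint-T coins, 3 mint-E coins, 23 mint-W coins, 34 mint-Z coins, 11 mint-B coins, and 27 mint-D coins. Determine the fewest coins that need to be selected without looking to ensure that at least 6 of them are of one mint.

By pigeonhole, the 10 mints are the holes; the coins drawn are the pigeons.
To avoid 6 of any one mint, the worst case takes at most 5 of each mint, or every coin of a mint that has fewer than 5.
That gives 4 + 2 + 2 + 5 + 2 + 3 + 5 + 5 + 5 + 5 = 38 coins with no mint reaching 6.
The next coin forces some mint to 6, so 38 + 1 = 39.

39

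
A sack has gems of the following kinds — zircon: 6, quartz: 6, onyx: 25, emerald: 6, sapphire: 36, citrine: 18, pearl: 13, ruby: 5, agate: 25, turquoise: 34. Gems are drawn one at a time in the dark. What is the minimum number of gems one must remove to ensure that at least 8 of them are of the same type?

Put each drawn gem into a box by type. The largest draw with every box below 8 takes min(count, 7) from each type; types with fewer than 7 contribute all they have.
Σ min(cᵢ, 7) = 6 + 6 + 7 + 6 + 7 + 7 + 7 + 5 + 7 + 7 = 65.
Draw number 65 + 1 = 66 must push one box to 8.

66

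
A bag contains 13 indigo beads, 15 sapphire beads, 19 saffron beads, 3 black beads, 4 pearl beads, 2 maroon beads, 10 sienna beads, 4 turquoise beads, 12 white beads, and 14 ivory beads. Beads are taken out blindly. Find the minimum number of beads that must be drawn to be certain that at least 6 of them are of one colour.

44

By pigeonhole, the 10 colours are the holes; the beads drawn are the pigeons.
To avoid 6 of any one colour, the worst case takes at most 5 of each colour, or every bead of a colour that has fewer than 5.
That gives 5 + 5 + 5 + 3 + 4 + 2 + 5 + 4 + 5 + 5 = 43 beads with no colour reaching 6.
The next bead forces some colour to 6, so 43 + 1 = 44.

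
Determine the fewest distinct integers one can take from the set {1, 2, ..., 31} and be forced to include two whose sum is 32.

17

Group the elements by complementary pair {x, 32−x}: {1,31}, {2,30}, {3,29}, …, giving 15 two-element pairs and the single value 16 (it cannot pair with itself since the integers are distinct).
Treating each of those 16 groups as a pigeonhole, one can pick one integer per group — 16 integers — with no two summing to 32.
The 17th integer lands in an occupied pair, forcing a sum of 32.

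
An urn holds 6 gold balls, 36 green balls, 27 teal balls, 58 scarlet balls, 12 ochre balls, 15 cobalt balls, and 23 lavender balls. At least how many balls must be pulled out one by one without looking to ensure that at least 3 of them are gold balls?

In the worst case for collecting gold balls, every non-gold ball comes out first.
There are 36 + 27 + 58 + 12 + 15 + 23 = 171 non-gold balls altogether.
After those, each further ball must be gold, so 171 + 3 = 174 draws guarantee 3 gold balls.

174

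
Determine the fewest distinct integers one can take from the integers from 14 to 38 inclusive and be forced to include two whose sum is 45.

Two chosen integers sum to 45 exactly when both halves of some pair {x, 45−x} with 14 ≤ x ≤ 45−x ≤ 31 are chosen — 9 such pairs.
The remaining 7 elements (those with no distinct partner in range) can never complete a 45-sum, so the worst case takes all of them and one from each pair: 7 + 9 = 16.
By the pigeonhole principle, the 17th integer has to be the second member of some pair, so 16 + 1 = 17.

17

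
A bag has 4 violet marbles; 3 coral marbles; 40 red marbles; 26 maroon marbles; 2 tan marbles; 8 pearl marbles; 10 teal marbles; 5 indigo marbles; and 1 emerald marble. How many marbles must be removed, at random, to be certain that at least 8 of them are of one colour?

44

By pigeonhole, put each drawn marble into a box by colour. The largest draw with every box below 8 takes min(count, 7) from each colour; colours with fewer than 7 contribute all they have.
Σ min(cᵢ, 7) = 4 + 3 + 7 + 7 + 2 + 7 + 7 + 5 + 1 = 43.
Draw number 43 + 1 = 44 must push one box to 8.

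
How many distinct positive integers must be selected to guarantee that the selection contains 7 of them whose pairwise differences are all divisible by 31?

187

Integers whose pairwise differences are multiples of 31 are exactly those sharing a remainder mod 31. The 31 residue classes mod 31 are the pigeonholes.
With 186 integers one could put 6 in each residue class and have no class reach 7.
The 187th integer pushes some class to 7, so 31·6 + 1 = 187.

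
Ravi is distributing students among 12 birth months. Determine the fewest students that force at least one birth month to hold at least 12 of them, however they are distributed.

133

With 132 students one could put exactly 11 in each of the 12 birth months, and no birth month would reach 12.
By the pigeonhole principle, one more student must land in a birth month that already has 11, giving it 12.
So 12 × 11 + 1 = 133 students are required.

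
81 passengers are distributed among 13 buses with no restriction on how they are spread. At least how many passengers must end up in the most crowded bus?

The 13 buses are the holes and the 81 passengers are the pigeons.
If every bus held at most 6 passengers, the total would be at most 13 × 6 = 78, which is less than 81.
So some bus holds at least ⌈81/13⌉ = 7 passengers.

7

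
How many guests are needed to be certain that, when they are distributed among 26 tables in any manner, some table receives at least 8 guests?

183

With 182 guests one could put exactly 7 in each of the 26 tables, and no table would reach 8.
One more guest must land in a table that already has 7, giving it 8.
So 26 × 7 + 1 = 183 guests are required.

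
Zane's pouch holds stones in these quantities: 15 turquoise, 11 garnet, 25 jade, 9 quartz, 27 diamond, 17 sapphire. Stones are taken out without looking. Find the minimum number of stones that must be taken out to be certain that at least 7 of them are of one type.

37

Put each drawn stone into a box by type. The largest draw with every box below 7 takes min(count, 6) from each type.
Σ min(cᵢ, 6) = 6 + 6 + 6 + 6 + 6 + 6 = 36.
Draw number 36 + 1 = 37 must push one box to 7.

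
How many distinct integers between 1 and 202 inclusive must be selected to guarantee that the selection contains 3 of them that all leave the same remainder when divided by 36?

The 36 residue classes mod 36 are the pigeonholes.
With 72 integers one could put 2 in each residue class and have no class reach 3.
The 73rd integer pushes some class to 3, so 36·2 + 1 = 73.

73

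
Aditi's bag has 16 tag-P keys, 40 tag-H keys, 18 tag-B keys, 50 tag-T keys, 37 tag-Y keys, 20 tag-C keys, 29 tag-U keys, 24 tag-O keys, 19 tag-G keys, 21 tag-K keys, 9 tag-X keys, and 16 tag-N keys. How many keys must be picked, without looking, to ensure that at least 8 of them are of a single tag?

The 12 tags are the holes; the keys drawn are the pigeons.
To avoid 8 of any one tag, the worst case takes at most 7 of each tag.
That gives 7 + 7 + 7 + 7 + 7 + 7 + 7 + 7 + 7 + 7 + 7 + 7 = 84 keys with no tag reaching 8.
The next key forces some tag to 8, so 84 + 1 = 85.

85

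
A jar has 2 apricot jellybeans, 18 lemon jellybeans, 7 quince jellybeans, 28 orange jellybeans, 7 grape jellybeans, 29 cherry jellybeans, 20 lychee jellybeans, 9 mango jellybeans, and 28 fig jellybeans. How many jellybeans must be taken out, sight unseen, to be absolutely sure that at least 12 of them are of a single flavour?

Put each drawn jellybean into a box by flavour. The largest draw with every box below 12 takes min(count, 11) from each flavour; flavours with fewer than 11 contribute all they have.
Σ min(cᵢ, 11) = 2 + 11 + 7 + 11 + 7 + 11 + 11 + 9 + 11 = 80.
Draw number 80 + 1 = 81 must push one box to 12.

81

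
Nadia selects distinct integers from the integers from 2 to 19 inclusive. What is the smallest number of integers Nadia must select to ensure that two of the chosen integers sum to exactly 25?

Two chosen integers sum to 25 exactly when both halves of some pair {x, 25−x} with 6 ≤ x ≤ 25−x ≤ 19 are chosen — 7 such pairs.
The remaining 4 elements (those with no distinct partner in range) can never complete a 25-sum, so the worst case takes all of them and one from each pair: 4 + 7 = 11.
The 12th integer has to be the second member of some pair, so 11 + 1 = 12.

12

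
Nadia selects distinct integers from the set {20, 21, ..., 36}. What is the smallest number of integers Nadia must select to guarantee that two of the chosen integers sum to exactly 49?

A set avoiding the sum 49 can contain at most one of each pair {x, 49−x}, plus the 7 elements whose complement lies outside the range.
The integers 25, …, 36 (12 of them) are such a set: any two sum to at least 25+26 = 51 > 49.
By the pigeonhole principle, any 13th integer completes one of the 5 pairs, so 13 choices force a sum of 49.

13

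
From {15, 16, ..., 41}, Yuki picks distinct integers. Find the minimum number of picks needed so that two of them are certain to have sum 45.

Two chosen integers sum to 45 exactly when both halves of some pair {x, 45−x} with 15 ≤ x ≤ 45−x ≤ 30 are chosen — 8 such pairs.
The remaining 11 elements (those with no distinct partner in range) can never complete a 45-sum, so the worst case takes all of them and one from each pair: 11 + 8 = 19.
The 20th integer has to be the second member of some pair, so 19 + 1 = 20.

20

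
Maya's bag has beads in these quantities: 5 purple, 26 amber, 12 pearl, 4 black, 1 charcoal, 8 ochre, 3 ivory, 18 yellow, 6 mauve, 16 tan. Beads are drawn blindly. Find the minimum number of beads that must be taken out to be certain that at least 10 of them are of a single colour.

Put each drawn bead into a box by colour. The largest draw with every box below 10 takes min(count, 9) from each colour; colours with fewer than 9 contribute all they have.
Σ min(cᵢ, 9) = 5 + 9 + 9 + 4 + 1 + 8 + 3 + 9 + 6 + 9 = 63.
Draw number 63 + 1 = 64 must push one box to 10.

64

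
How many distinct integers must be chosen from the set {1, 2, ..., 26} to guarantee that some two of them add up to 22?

17

Group the elements by complementary pair {x, 22−x}: {1,21}, {2,20}, {3,19}, …, giving 10 two-element pairs, the single value 11 (it cannot pair with itself since the integers are distinct), and 5 integers whose partner 22−x falls outside [1,26].
Pigeonhole: treating each of those 16 groups as a pigeonhole, one can pick one integer per group — 16 integers — with no two summing to 22.
The 17th integer lands in an occupied pair, forcing a sum of 22.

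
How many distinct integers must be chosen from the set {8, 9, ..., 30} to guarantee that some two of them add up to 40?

Group the elements by complementary pair {x, 40−x}: {10,30}, {11,29}, {12,28}, …, giving 10 two-element pairs, the single value 20 (it cannot pair with itself since the integers are distinct), and 2 integers whose partner 40−x falls outside [8,30].
By pigeonhole, treating each of those 13 groups as a pigeonhole, one can pick one integer per group — 13 integers — with no two summing to 40.
The 14th integer lands in an occupied pair, forcing a sum of 40.

14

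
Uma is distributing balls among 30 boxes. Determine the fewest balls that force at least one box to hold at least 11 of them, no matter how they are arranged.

301

With 300 balls one could put exactly 10 in each of the 30 boxes, and no box would reach 11.
By pigeonhole, one more ball must land in a box that already has 10, giving it 11.
So 30 × 10 + 1 = 301 balls are required.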